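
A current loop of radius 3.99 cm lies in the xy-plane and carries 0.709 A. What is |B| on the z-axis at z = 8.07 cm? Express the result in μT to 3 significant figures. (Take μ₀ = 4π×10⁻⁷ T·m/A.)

B ≈ 0.972 μT

On the axis of a circular loop, B = μ₀IR² / [2(R²+z²)^(3/2)].
R² + z² = (0.0399)² + (0.0807)² = 0.008105 m², and (R²+z²)^(3/2) = 7.30×10⁻⁴ m³.
B = (4π×10⁻⁷ × 0.709 × 0.001592) / (2 × 7.30×10⁻⁴) = 9.72×10⁻⁷ T.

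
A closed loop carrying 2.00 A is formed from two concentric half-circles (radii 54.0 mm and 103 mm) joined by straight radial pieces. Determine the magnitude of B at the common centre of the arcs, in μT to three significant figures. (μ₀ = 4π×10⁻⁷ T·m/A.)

The radial connectors point toward the centre, so dl × r̂ = 0 and they contribute nothing.
Each semicircle gives μ₀I/(4R): inner arc 1.16×10⁻⁵ T, outer arc 6.10×10⁻⁶ T.
The two arcs carry current in opposite angular senses, so their fields oppose: B = |1.16×10⁻⁵ − 6.10×10⁻⁶| = 5.54×10⁻⁶ T.

B ≈ 5.54 μT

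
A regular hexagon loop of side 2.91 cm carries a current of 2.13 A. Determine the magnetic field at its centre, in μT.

B ≈ 50.7 μT

Each side is a finite straight segment at perpendicular distance d = a/(2 tan(π/6)) = 0.0252 m from the centre, with end-angles ±π/6.
One side contributes B₁ = (μ₀I/4πd)·2 sin(π/6) = 8.45×10⁻⁶ T.
All 6 sides add in the same direction: B = 6 × 8.45×10⁻⁶ = 5.07×10⁻⁵ T.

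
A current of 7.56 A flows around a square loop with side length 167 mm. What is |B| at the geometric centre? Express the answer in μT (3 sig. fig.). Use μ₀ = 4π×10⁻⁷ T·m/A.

B ≈ 51.2 μT

Each side is a finite straight segment at perpendicular distance d = a/(2 tan(π/4)) = 0.0835 m from the centre, with end-angles ±π/4.
One side contributes B₁ = (μ₀I/4πd)·2 sin(π/4) = 1.28×10⁻⁵ T.
All 4 sides add in the same direction: B = 4 × 1.28×10⁻⁵ = 5.12×10⁻⁵ T.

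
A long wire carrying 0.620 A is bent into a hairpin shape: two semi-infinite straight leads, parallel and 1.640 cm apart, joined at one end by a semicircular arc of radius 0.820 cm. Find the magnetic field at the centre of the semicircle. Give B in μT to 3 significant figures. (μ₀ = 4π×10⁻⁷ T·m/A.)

The semicircular arc contributes B_arc = μ₀I·π/(4πR) = μ₀I/(4R) = 2.38×10⁻⁵ T.
Each semi-infinite lead is at perpendicular distance R = 0.0082 m from the centre, with the perpendicular foot at its near end, so it contributes μ₀I/(4πR); both point the same way, together 1.51×10⁻⁵ T.
Arc and leads all point the same direction: B = 2.38×10⁻⁵ + 1.51×10⁻⁵ = 3.89×10⁻⁵ T.

B ≈ 38.9 μT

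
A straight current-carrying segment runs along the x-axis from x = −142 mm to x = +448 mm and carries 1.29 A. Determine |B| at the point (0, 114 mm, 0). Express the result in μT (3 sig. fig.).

For a finite straight segment, B = (μ₀I/4πd)(sinθ₁ + sinθ₂), where θ₁, θ₂ are the angles from the perpendicular to each end.
The perpendicular distance is d = 0.114 m; the end-offsets along the wire are a = 0.142 m and b = 0.448 m.
sinθ₁ = 0.142/√(0.142²+0.114²) = 0.7798; sinθ₂ = 0.448/√(0.448²+0.114²) = 0.9691.
B = (4π×10⁻⁷ × 1.29) / (4π × 0.114) × (0.7798 + 0.9691) = 1.98×10⁻⁶ T.

B ≈ 1.98 μT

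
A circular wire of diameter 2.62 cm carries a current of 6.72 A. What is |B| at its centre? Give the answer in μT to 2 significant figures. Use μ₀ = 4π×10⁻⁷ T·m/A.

B ≈ 320 μT

At the centre of a circular loop the Biot–Savart law gives B = μ₀I/(2R) (so R = 0.0131 m).
B = (4π×10⁻⁷ × 6.72) / (2 × 0.0131) = 3.22×10⁻⁴ T.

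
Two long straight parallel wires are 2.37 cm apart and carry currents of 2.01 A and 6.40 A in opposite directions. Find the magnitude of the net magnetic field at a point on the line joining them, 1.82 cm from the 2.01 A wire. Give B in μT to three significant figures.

B ≈ 255 μT

Each long wire gives B = μ₀I/(2πd). Distances are d₁ = 0.0182 m and d₂ = 0.0055 m.
B₁ = 2.21×10⁻⁵ T, B₂ = 2.33×10⁻⁴ T.
Between antiparallel currents both contributions point the same way, so they add. B = B₁ + B₂ = 2.21×10⁻⁵ + 2.33×10⁻⁴ = 2.55×10⁻⁴ T.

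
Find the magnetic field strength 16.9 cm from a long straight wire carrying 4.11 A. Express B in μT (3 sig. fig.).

B ≈ 4.86 μT

For an infinitely long straight wire, B = μ₀I/(2πd).
B = (4π×10⁻⁷ × 4.11) / (2π × 0.169) = 4.86×10⁻⁶ T.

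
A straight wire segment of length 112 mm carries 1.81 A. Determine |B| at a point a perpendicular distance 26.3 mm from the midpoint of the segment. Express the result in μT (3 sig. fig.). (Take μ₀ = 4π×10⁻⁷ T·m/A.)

For a finite straight segment, B = (μ₀I/4πd)(sinθ₁ + sinθ₂), where θ₁, θ₂ are the angles from the perpendicular to each end.
The perpendicular from the point meets the wire at its midpoint, so each end is L/2 = 0.056 m away along the wire.
sinθ₁ = 0.056/√(0.056²+0.0263²) = 0.9051; sinθ₂ = 0.056/√(0.056²+0.0263²) = 0.9051.
B = (4π×10⁻⁷ × 1.81) / (4π × 0.0263) × (0.9051 + 0.9051) = 1.25×10⁻⁵ T.

B ≈ 12.5 μT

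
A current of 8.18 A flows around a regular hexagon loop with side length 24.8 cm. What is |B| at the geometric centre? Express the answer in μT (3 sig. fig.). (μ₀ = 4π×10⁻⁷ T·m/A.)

Each side is a finite straight segment at perpendicular distance d = a/(2 tan(π/6)) = 0.2148 m from the centre, with end-angles ±π/6.
One side contributes B₁ = (μ₀I/4πd)·2 sin(π/6) = 3.81×10⁻⁶ T.
All 6 sides add in the same direction: B = 6 × 3.81×10⁻⁶ = 2.29×10⁻⁵ T.

B ≈ 22.9 μT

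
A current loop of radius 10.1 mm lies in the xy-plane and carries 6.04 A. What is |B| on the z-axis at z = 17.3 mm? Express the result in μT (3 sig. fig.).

B ≈ 48.2 μT

On the axis of a circular loop, B = μ₀IR² / [2(R²+z²)^(3/2)].
R² + z² = (0.0101)² + (0.0173)² = 0.0004013 m², and (R²+z²)^(3/2) = 8.04×10⁻⁶ m³.
B = (4π×10⁻⁷ × 6.04 × 0.000102) / (2 × 8.04×10⁻⁶) = 4.82×10⁻⁵ T.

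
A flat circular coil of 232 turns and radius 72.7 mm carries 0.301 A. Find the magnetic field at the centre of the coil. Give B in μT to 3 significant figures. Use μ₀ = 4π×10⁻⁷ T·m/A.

B ≈ 604 μT

For an N-turn flat coil, B = Nμ₀I/(2R) with R = 0.0727 m.
B = 232 × 2.60×10⁻⁶ T = 6.04×10⁻⁴ T.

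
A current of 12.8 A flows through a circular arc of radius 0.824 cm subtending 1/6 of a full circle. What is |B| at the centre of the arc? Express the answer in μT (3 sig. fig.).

B ≈ 163 μT

The Biot–Savart field of a circular arc at its centre is B = μ₀Iφ/(4πR), with φ = 1.047 rad.
B = (4π×10⁻⁷ × 12.8 × 1.047) / (4π × 0.00824) = 1.63×10⁻⁴ T.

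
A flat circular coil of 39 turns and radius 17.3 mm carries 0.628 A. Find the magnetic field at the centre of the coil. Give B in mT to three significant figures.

For an N-turn flat coil, B = Nμ₀I/(2R) with R = 0.0173 m.
B = 39 × 2.28×10⁻⁵ T = 8.90×10⁻⁴ T.

B ≈ 0.890 mT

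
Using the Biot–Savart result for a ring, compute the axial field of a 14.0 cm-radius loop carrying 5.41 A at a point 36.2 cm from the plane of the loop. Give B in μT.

On the axis of a circular loop, B = μ₀IR² / [2(R²+z²)^(3/2)].
R² + z² = (0.14)² + (0.362)² = 0.1506 m², and (R²+z²)^(3/2) = 5.85×10⁻² m³.
B = (4π×10⁻⁷ × 5.41 × 0.0196) / (2 × 5.85×10⁻²) = 1.14×10⁻⁶ T.

B ≈ 1.14 μT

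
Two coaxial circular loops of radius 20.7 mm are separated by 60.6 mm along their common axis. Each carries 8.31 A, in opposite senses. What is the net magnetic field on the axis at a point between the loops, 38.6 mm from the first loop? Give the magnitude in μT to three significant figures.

Each loop contributes B = μ₀IR²/[2(R²+z²)^(3/2)] on the axis, with z measured from that loop.
Loop 1 (z = 0.0386 m): B₁ = 2.66×10⁻⁵ T. Loop 2 (z = 0.022 m): B₂ = 8.12×10⁻⁵ T.
The fields oppose: B = |B₁ − B₂| = 5.45×10⁻⁵ T.

B ≈ 54.5 μT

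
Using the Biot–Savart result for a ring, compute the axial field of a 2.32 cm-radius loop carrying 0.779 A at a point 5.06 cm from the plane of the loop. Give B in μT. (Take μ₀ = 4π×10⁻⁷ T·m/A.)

B ≈ 1.53 μT

On the axis of a circular loop, B = μ₀IR² / [2(R²+z²)^(3/2)].
R² + z² = (0.0232)² + (0.0506)² = 0.003099 m², and (R²+z²)^(3/2) = 1.72×10⁻⁴ m³.
B = (4π×10⁻⁷ × 0.779 × 0.0005382) / (2 × 1.72×10⁻⁴) = 1.53×10⁻⁶ T.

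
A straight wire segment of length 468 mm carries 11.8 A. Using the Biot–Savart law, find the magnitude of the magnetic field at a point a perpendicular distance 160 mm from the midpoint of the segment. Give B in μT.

For a finite straight segment, B = (μ₀I/4πd)(sinθ₁ + sinθ₂), where θ₁, θ₂ are the angles from the perpendicular to each end.
The perpendicular from the point meets the wire at its midpoint, so each end is L/2 = 0.234 m away along the wire.
sinθ₁ = 0.234/√(0.234²+0.16²) = 0.8255; sinθ₂ = 0.234/√(0.234²+0.16²) = 0.8255.
B = (4π×10⁻⁷ × 11.8) / (4π × 0.16) × (0.8255 + 0.8255) = 1.22×10⁻⁵ T.

B ≈ 12.2 μT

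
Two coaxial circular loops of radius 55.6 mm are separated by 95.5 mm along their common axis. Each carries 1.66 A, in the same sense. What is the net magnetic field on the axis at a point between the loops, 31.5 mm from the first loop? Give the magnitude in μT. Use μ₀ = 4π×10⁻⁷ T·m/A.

Each loop contributes B = μ₀IR²/[2(R²+z²)^(3/2)] on the axis, with z measured from that loop.
Loop 1 (z = 0.0315 m): B₁ = 1.24×10⁻⁵ T. Loop 2 (z = 0.064 m): B₂ = 5.29×10⁻⁶ T.
The fields add: B = B₁ + B₂ = 1.76×10⁻⁵ T.

B ≈ 17.6 μT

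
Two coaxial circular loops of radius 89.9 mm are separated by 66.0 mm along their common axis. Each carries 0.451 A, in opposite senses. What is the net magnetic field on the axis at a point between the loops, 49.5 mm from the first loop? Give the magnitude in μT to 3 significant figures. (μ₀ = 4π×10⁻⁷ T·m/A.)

B ≈ 0.880 μT

Each loop contributes B = μ₀IR²/[2(R²+z²)^(3/2)] on the axis, with z measured from that loop.
Loop 1 (z = 0.0495 m): B₁ = 2.12×10⁻⁶ T. Loop 2 (z = 0.0165 m): B₂ = 3.00×10⁻⁶ T.
The fields oppose: B = |B₁ − B₂| = 8.80×10⁻⁷ T.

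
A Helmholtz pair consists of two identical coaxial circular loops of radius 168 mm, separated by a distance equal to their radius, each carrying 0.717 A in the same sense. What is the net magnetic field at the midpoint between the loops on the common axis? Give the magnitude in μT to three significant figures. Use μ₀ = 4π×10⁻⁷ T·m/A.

B ≈ 3.84 μT

Each loop contributes B = μ₀IR²/[2(R²+z²)^(3/2)] on the axis, with z measured from that loop.
Loop 1 (z = 0.084 m): B₁ = 1.92×10⁻⁶ T. Loop 2 (z = 0.084 m): B₂ = 1.92×10⁻⁶ T.
The fields add: B = B₁ + B₂ = 3.84×10⁻⁶ T.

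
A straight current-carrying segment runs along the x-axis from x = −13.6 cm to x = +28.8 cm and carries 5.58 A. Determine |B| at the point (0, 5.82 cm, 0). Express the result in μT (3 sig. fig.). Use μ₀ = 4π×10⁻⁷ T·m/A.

B ≈ 18.2 μT

For a finite straight segment, B = (μ₀I/4πd)(sinθ₁ + sinθ₂), where θ₁, θ₂ are the angles from the perpendicular to each end.
The perpendicular distance is d = 0.0582 m; the end-offsets along the wire are a = 0.136 m and b = 0.288 m.
sinθ₁ = 0.136/√(0.136²+0.0582²) = 0.9194; sinθ₂ = 0.288/√(0.288²+0.0582²) = 0.9802.
B = (4π×10⁻⁷ × 5.58) / (4π × 0.0582) × (0.9194 + 0.9802) = 1.82×10⁻⁵ T.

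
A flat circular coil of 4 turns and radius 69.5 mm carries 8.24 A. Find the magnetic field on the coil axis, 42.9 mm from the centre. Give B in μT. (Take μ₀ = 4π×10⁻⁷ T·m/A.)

B ≈ 184 μT

For an N-turn flat coil, B = Nμ₀IR²/[2(R²+z²)^(3/2)] with R = 0.0695 m, z = 0.0429 m.
B = 4 × 4.59×10⁻⁵ T = 1.84×10⁻⁴ T.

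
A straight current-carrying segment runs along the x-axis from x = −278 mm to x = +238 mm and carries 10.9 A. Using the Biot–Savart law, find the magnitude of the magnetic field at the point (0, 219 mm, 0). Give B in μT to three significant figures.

For a finite straight segment, B = (μ₀I/4πd)(sinθ₁ + sinθ₂), where θ₁, θ₂ are the angles from the perpendicular to each end.
The perpendicular distance is d = 0.219 m; the end-offsets along the wire are a = 0.278 m and b = 0.238 m.
sinθ₁ = 0.278/√(0.278²+0.219²) = 0.7855; sinθ₂ = 0.238/√(0.238²+0.219²) = 0.7359.
B = (4π×10⁻⁷ × 10.9) / (4π × 0.219) × (0.7855 + 0.7359) = 7.57×10⁻⁶ T.

B ≈ 7.57 μT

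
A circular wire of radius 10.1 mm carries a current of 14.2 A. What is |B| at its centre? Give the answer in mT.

B ≈ 0.883 mT

At the centre of a circular loop the Biot–Savart law gives B = μ₀I/(2R).
B = (4π×10⁻⁷ × 14.2) / (2 × 0.0101) = 8.83×10⁻⁴ T.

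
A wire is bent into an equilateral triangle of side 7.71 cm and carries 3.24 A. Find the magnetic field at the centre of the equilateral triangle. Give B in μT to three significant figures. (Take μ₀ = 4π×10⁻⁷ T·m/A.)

B ≈ 75.6 μT

Each side is a finite straight segment at perpendicular distance d = a/(2 tan(π/3)) = 0.02226 m from the centre, with end-angles ±π/3.
One side contributes B₁ = (μ₀I/4πd)·2 sin(π/3) = 2.52×10⁻⁵ T.
All 3 sides add in the same direction: B = 3 × 2.52×10⁻⁵ = 7.56×10⁻⁵ T.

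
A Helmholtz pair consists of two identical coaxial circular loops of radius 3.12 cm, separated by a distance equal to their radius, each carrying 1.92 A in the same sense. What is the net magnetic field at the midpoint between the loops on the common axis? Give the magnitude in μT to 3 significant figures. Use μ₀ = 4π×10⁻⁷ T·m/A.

Each loop contributes B = μ₀IR²/[2(R²+z²)^(3/2)] on the axis, with z measured from that loop.
Loop 1 (z = 0.0156 m): B₁ = 2.77×10⁻⁵ T. Loop 2 (z = 0.0156 m): B₂ = 2.77×10⁻⁵ T.
The fields add: B = B₁ + B₂ = 5.53×10⁻⁵ T.

B ≈ 55.3 μT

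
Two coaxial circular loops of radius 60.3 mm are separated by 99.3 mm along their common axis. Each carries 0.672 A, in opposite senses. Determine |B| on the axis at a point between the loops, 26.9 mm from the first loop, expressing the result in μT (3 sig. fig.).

Each loop contributes B = μ₀IR²/[2(R²+z²)^(3/2)] on the axis, with z measured from that loop.
Loop 1 (z = 0.0269 m): B₁ = 5.33×10⁻⁶ T. Loop 2 (z = 0.0724 m): B₂ = 1.84×10⁻⁶ T.
The fields oppose: B = |B₁ − B₂| = 3.50×10⁻⁶ T.

B ≈ 3.50 μT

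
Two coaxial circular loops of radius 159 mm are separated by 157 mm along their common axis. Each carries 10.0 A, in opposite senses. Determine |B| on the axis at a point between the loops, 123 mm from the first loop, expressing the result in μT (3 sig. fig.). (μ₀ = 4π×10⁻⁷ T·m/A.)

Each loop contributes B = μ₀IR²/[2(R²+z²)^(3/2)] on the axis, with z measured from that loop.
Loop 1 (z = 0.123 m): B₁ = 1.96×10⁻⁵ T. Loop 2 (z = 0.034 m): B₂ = 3.70×10⁻⁵ T.
The fields oppose: B = |B₁ − B₂| = 1.74×10⁻⁵ T.

B ≈ 17.4 μT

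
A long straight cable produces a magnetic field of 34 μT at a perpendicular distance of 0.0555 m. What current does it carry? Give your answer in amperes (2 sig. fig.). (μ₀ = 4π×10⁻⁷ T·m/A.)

For a long straight wire B = μ₀I/(2πd), so I = 2πdB/μ₀.
I = 2π × 0.0555 × 3.40×10⁻⁵ / (4π×10⁻⁷) = 9.44 A.

I ≈ 9.4 A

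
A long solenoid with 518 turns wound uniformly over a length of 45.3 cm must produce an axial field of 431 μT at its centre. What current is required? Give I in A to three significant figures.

Inside a long solenoid B = μ₀nI with n = 1143 m⁻¹, so I = B/(μ₀n).
I = 4.31×10⁻⁴ / (4π×10⁻⁷ × 1143) = 0.300 A.

I ≈ 0.300 A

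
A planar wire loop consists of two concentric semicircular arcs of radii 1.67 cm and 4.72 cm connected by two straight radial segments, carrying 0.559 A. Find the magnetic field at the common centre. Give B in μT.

The radial connectors point toward the centre, so dl × r̂ = 0 and they contribute nothing.
Each semicircle gives μ₀I/(4R): inner arc 1.05×10⁻⁵ T, outer arc 3.72×10⁻⁶ T.
The two arcs carry current in opposite angular senses, so their fields oppose: B = |1.05×10⁻⁵ − 3.72×10⁻⁶| = 6.80×10⁻⁶ T.

B ≈ 6.80 μT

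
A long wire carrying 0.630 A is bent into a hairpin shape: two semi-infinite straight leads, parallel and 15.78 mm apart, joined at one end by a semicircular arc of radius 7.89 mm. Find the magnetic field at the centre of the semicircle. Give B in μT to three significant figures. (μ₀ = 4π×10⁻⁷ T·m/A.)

B ≈ 41.1 μT

The semicircular arc contributes B_arc = μ₀I·π/(4πR) = μ₀I/(4R) = 2.51×10⁻⁵ T.
Each semi-infinite lead is at perpendicular distance R = 0.00789 m from the centre, with the perpendicular foot at its near end, so it contributes μ₀I/(4πR); both point the same way, together 1.60×10⁻⁵ T.
Arc and leads all point the same direction: B = 2.51×10⁻⁵ + 1.60×10⁻⁵ = 4.11×10⁻⁵ T.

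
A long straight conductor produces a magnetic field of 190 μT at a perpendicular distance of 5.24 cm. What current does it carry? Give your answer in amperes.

For a long straight wire B = μ₀I/(2πd), so I = 2πdB/μ₀.
I = 2π × 0.0524 × 1.90×10⁻⁴ / (4π×10⁻⁷) = 49.8 A.

I ≈ 49.8 A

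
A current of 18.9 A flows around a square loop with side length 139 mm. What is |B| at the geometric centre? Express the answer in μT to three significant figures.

Each side is a finite straight segment at perpendicular distance d = a/(2 tan(π/4)) = 0.0695 m from the centre, with end-angles ±π/4.
One side contributes B₁ = (μ₀I/4πd)·2 sin(π/4) = 3.85×10⁻⁵ T.
All 4 sides add in the same direction: B = 4 × 3.85×10⁻⁵ = 1.54×10⁻⁴ T.

B ≈ 154 μT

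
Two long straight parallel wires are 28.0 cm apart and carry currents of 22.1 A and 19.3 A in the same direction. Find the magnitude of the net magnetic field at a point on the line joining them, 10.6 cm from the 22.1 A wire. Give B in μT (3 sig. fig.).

B ≈ 19.5 μT

Each long wire gives B = μ₀I/(2πd). Distances are d₁ = 0.106 m and d₂ = 0.174 m.
B₁ = 4.17×10⁻⁵ T, B₂ = 2.22×10⁻⁵ T.
Between parallel currents the two contributions point in opposite directions, so they subtract. B = |B₁ − B₂| = |4.17×10⁻⁵ − 2.22×10⁻⁵| = 1.95×10⁻⁵ T.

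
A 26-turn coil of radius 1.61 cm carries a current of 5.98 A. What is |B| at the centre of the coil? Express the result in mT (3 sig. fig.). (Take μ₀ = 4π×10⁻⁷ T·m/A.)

B ≈ 6.07 mT

For an N-turn flat coil, B = Nμ₀I/(2R) with R = 0.0161 m.
B = 26 × 2.33×10⁻⁴ T = 6.07×10⁻³ T.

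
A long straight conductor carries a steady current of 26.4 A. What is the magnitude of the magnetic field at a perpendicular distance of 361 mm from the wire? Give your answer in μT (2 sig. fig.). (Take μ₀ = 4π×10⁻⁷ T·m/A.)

B ≈ 15 μT

For an infinitely long straight wire, B = μ₀I/(2πd).
B = (4π×10⁻⁷ × 26.4) / (2π × 0.361) = 1.46×10⁻⁵ T.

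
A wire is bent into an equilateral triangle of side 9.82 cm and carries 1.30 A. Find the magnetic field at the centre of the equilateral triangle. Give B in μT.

Each side is a finite straight segment at perpendicular distance d = a/(2 tan(π/3)) = 0.02835 m from the centre, with end-angles ±π/3.
One side contributes B₁ = (μ₀I/4πd)·2 sin(π/3) = 7.94×10⁻⁶ T.
All 3 sides add in the same direction: B = 3 × 7.94×10⁻⁶ = 2.38×10⁻⁵ T.

B ≈ 23.8 μT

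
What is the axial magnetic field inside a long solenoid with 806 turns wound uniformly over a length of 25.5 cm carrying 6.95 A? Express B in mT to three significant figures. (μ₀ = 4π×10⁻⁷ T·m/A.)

B ≈ 27.6 mT

Inside a long solenoid, B = μ₀nI with n = 3161 turns/m.
B = 4π×10⁻⁷ × 3161 × 6.95 = 2.76×10⁻² T.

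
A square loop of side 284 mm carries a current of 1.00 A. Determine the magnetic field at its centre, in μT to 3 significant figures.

Each side is a finite straight segment at perpendicular distance d = a/(2 tan(π/4)) = 0.142 m from the centre, with end-angles ±π/4.
One side contributes B₁ = (μ₀I/4πd)·2 sin(π/4) = 9.96×10⁻⁷ T.
All 4 sides add in the same direction: B = 4 × 9.96×10⁻⁷ = 3.98×10⁻⁶ T.

B ≈ 3.98 μT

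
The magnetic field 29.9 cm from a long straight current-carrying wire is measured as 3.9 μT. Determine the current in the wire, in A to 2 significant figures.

I ≈ 5.8 A

For a long straight wire B = μ₀I/(2πd), so I = 2πdB/μ₀.
I = 2π × 0.299 × 3.90×10⁻⁶ / (4π×10⁻⁷) = 5.83 A.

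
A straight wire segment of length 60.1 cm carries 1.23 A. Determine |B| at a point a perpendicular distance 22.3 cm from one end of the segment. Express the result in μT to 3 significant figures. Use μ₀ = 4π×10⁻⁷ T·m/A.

B ≈ 0.517 μT

For a finite straight segment, B = (μ₀I/4πd)(sinθ₁ + sinθ₂), where θ₁, θ₂ are the angles from the perpendicular to each end.
The perpendicular foot is at one end, so the two end-offsets along the wire are 0 and L = 0.601 m.
sinθ₁ = 0/√(0²+0.223²) = 0.0000; sinθ₂ = 0.601/√(0.601²+0.223²) = 0.9375.
B = (4π×10⁻⁷ × 1.23) / (4π × 0.223) × (0.0000 + 0.9375) = 5.17×10⁻⁷ T.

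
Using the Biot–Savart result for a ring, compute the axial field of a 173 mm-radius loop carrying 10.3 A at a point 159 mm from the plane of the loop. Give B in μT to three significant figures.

B ≈ 14.9 μT

On the axis of a circular loop, B = μ₀IR² / [2(R²+z²)^(3/2)].
R² + z² = (0.173)² + (0.159)² = 0.05521 m², and (R²+z²)^(3/2) = 1.30×10⁻² m³.
B = (4π×10⁻⁷ × 10.3 × 0.02993) / (2 × 1.30×10⁻²) = 1.49×10⁻⁵ T.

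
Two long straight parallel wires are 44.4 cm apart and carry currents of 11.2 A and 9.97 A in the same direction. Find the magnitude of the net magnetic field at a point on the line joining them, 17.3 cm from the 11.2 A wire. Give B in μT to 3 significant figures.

B ≈ 5.59 μT

Each long wire gives B = μ₀I/(2πd). Distances are d₁ = 0.173 m and d₂ = 0.271 m.
B₁ = 1.29×10⁻⁵ T, B₂ = 7.36×10⁻⁶ T.
Between parallel currents the two contributions point in opposite directions, so they subtract. B = |B₁ − B₂| = |1.29×10⁻⁵ − 7.36×10⁻⁶| = 5.59×10⁻⁶ T.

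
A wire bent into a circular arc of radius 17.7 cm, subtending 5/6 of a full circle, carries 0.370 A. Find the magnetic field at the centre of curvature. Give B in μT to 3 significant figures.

B ≈ 1.09 μT

The Biot–Savart field of a circular arc at its centre is B = μ₀Iφ/(4πR), with φ = 5.236 rad.
B = (4π×10⁻⁷ × 0.370 × 5.236) / (4π × 0.177) = 1.09×10⁻⁶ T.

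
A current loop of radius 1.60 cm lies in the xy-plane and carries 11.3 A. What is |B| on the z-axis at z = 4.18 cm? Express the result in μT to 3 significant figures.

B ≈ 20.3 μT

On the axis of a circular loop, B = μ₀IR² / [2(R²+z²)^(3/2)].
R² + z² = (0.016)² + (0.0418)² = 0.002003 m², and (R²+z²)^(3/2) = 8.97×10⁻⁵ m³.
B = (4π×10⁻⁷ × 11.3 × 0.000256) / (2 × 8.97×10⁻⁵) = 2.03×10⁻⁵ T.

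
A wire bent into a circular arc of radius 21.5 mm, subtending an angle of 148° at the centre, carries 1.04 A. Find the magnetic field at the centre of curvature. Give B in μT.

The Biot–Savart field of a circular arc at its centre is B = μ₀Iφ/(4πR), with φ = 2.583 rad.
B = (4π×10⁻⁷ × 1.04 × 2.583) / (4π × 0.0215) = 1.25×10⁻⁵ T.

B ≈ 12.5 μT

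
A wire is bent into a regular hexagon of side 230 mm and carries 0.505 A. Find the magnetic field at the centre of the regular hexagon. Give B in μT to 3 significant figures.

B ≈ 1.52 μT

Each side is a finite straight segment at perpendicular distance d = a/(2 tan(π/6)) = 0.1992 m from the centre, with end-angles ±π/6.
One side contributes B₁ = (μ₀I/4πd)·2 sin(π/6) = 2.54×10⁻⁷ T.
All 6 sides add in the same direction: B = 6 × 2.54×10⁻⁷ = 1.52×10⁻⁶ T.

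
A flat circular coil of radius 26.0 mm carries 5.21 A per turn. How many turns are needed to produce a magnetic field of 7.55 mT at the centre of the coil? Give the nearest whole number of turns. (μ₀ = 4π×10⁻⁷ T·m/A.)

For an N-turn coil, B = Nμ₀I/(2R). A single turn gives B₁ = 1.26×10⁻⁴ T with R = 0.026 m.
N = B/B₁ = 7.55×10⁻³ / 1.26×10⁻⁴ = 59.97.

N = 60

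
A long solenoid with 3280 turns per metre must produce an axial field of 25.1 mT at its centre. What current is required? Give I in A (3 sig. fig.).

Inside a long solenoid B = μ₀nI with n = 3280 m⁻¹, so I = B/(μ₀n).
I = 2.51×10⁻² / (4π×10⁻⁷ × 3280) = 6.09 A.

I ≈ 6.09 A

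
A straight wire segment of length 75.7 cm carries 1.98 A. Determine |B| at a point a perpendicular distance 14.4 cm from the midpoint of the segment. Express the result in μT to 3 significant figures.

B ≈ 2.57 μT

For a finite straight segment, B = (μ₀I/4πd)(sinθ₁ + sinθ₂), where θ₁, θ₂ are the angles from the perpendicular to each end.
The perpendicular from the point meets the wire at its midpoint, so each end is L/2 = 0.3785 m away along the wire.
sinθ₁ = 0.3785/√(0.3785²+0.144²) = 0.9346; sinθ₂ = 0.3785/√(0.3785²+0.144²) = 0.9346.
B = (4π×10⁻⁷ × 1.98) / (4π × 0.144) × (0.9346 + 0.9346) = 2.57×10⁻⁶ T.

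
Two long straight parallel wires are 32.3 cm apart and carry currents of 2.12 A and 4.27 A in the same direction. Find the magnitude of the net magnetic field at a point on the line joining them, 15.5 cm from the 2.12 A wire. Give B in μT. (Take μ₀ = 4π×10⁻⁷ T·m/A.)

B ≈ 2.35 μT

Each long wire gives B = μ₀I/(2πd). Distances are d₁ = 0.155 m and d₂ = 0.168 m.
B₁ = 2.74×10⁻⁶ T, B₂ = 5.08×10⁻⁶ T.
Between parallel currents the two contributions point in opposite directions, so they subtract. B = |B₁ − B₂| = |2.74×10⁻⁶ − 5.08×10⁻⁶| = 2.35×10⁻⁶ T.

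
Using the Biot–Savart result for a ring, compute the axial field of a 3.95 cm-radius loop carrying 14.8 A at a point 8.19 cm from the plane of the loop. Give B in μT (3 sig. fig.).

B ≈ 19.3 μT

On the axis of a circular loop, B = μ₀IR² / [2(R²+z²)^(3/2)].
R² + z² = (0.0395)² + (0.0819)² = 0.008268 m², and (R²+z²)^(3/2) = 7.52×10⁻⁴ m³.
B = (4π×10⁻⁷ × 14.8 × 0.00156) / (2 × 7.52×10⁻⁴) = 1.93×10⁻⁵ T.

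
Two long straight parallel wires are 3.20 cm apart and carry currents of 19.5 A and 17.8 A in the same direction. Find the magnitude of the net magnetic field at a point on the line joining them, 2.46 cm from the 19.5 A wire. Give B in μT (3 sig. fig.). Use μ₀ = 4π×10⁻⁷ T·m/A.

Each long wire gives B = μ₀I/(2πd). Distances are d₁ = 0.0246 m and d₂ = 0.0074 m.
B₁ = 1.59×10⁻⁴ T, B₂ = 4.81×10⁻⁴ T.
Between parallel currents the two contributions point in opposite directions, so they subtract. B = |B₁ − B₂| = |1.59×10⁻⁴ − 4.81×10⁻⁴| = 3.23×10⁻⁴ T.

B ≈ 323 μT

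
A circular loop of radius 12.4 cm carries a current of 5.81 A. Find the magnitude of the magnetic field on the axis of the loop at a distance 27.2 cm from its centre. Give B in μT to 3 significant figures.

On the axis of a circular loop, B = μ₀IR² / [2(R²+z²)^(3/2)].
R² + z² = (0.124)² + (0.272)² = 0.08936 m², and (R²+z²)^(3/2) = 2.67×10⁻² m³.
B = (4π×10⁻⁷ × 5.81 × 0.01538) / (2 × 2.67×10⁻²) = 2.10×10⁻⁶ T.

B ≈ 2.10 μT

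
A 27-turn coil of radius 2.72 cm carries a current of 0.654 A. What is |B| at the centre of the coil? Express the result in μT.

For an N-turn flat coil, B = Nμ₀I/(2R) with R = 0.0272 m.
B = 27 × 1.51×10⁻⁵ T = 4.08×10⁻⁴ T.

B ≈ 408 μT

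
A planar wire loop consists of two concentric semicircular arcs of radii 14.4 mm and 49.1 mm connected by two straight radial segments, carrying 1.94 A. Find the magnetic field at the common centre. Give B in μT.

The radial connectors point toward the centre, so dl × r̂ = 0 and they contribute nothing.
Each semicircle gives μ₀I/(4R): inner arc 4.23×10⁻⁵ T, outer arc 1.24×10⁻⁵ T.
The two arcs carry current in opposite angular senses, so their fields oppose: B = |4.23×10⁻⁵ − 1.24×10⁻⁵| = 2.99×10⁻⁵ T.

B ≈ 29.9 μT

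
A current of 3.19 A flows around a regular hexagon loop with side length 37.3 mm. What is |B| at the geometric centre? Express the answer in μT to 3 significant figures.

Each side is a finite straight segment at perpendicular distance d = a/(2 tan(π/6)) = 0.0323 m from the centre, with end-angles ±π/6.
One side contributes B₁ = (μ₀I/4πd)·2 sin(π/6) = 9.88×10⁻⁶ T.
All 6 sides add in the same direction: B = 6 × 9.88×10⁻⁶ = 5.93×10⁻⁵ T.

B ≈ 59.3 μT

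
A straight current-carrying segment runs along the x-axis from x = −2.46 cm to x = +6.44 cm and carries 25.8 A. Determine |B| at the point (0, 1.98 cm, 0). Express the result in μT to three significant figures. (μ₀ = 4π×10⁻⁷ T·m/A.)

B ≈ 226 μT

For a finite straight segment, B = (μ₀I/4πd)(sinθ₁ + sinθ₂), where θ₁, θ₂ are the angles from the perpendicular to each end.
The perpendicular distance is d = 0.0198 m; the end-offsets along the wire are a = 0.0246 m and b = 0.0644 m.
sinθ₁ = 0.0246/√(0.0246²+0.0198²) = 0.7790; sinθ₂ = 0.0644/√(0.0644²+0.0198²) = 0.9558.
B = (4π×10⁻⁷ × 25.8) / (4π × 0.0198) × (0.7790 + 0.9558) = 2.26×10⁻⁴ T.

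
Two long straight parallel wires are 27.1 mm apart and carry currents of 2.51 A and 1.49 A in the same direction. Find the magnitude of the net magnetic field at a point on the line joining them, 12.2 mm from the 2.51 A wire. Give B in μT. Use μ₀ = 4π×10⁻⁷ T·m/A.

Each long wire gives B = μ₀I/(2πd). Distances are d₁ = 0.0122 m and d₂ = 0.0149 m.
B₁ = 4.11×10⁻⁵ T, B₂ = 2.00×10⁻⁵ T.
Between parallel currents the two contributions point in opposite directions, so they subtract. B = |B₁ − B₂| = |4.11×10⁻⁵ − 2.00×10⁻⁵| = 2.11×10⁻⁵ T.

B ≈ 21.1 μT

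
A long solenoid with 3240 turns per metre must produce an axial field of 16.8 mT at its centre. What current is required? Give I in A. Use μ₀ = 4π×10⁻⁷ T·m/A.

Inside a long solenoid B = μ₀nI with n = 3240 m⁻¹, so I = B/(μ₀n).
I = 1.68×10⁻² / (4π×10⁻⁷ × 3240) = 4.13 A.

I ≈ 4.13 A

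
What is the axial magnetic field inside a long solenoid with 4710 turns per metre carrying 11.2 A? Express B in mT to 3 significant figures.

B ≈ 66.3 mT

Inside a long solenoid, B = μ₀nI with n = 4710 turns/m.
B = 4π×10⁻⁷ × 4710 × 11.2 = 6.63×10⁻² T.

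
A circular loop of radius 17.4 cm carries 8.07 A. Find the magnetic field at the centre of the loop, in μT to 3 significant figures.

B ≈ 29.1 μT

At the centre of a circular loop the Biot–Savart law gives B = μ₀I/(2R).
B = (4π×10⁻⁷ × 8.07) / (2 × 0.174) = 2.91×10⁻⁵ T.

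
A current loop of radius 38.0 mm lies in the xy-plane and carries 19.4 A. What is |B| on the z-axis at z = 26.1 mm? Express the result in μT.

B ≈ 180 μT

On the axis of a circular loop, B = μ₀IR² / [2(R²+z²)^(3/2)].
R² + z² = (0.038)² + (0.0261)² = 0.002125 m², and (R²+z²)^(3/2) = 9.80×10⁻⁵ m³.
B = (4π×10⁻⁷ × 19.4 × 0.001444) / (2 × 9.80×10⁻⁵) = 1.80×10⁻⁴ T.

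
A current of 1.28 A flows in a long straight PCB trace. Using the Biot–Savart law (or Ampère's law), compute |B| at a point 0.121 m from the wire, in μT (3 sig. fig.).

For an infinitely long straight wire, B = μ₀I/(2πd).
B = (4π×10⁻⁷ × 1.28) / (2π × 0.121) = 2.12×10⁻⁶ T.

B ≈ 2.12 μT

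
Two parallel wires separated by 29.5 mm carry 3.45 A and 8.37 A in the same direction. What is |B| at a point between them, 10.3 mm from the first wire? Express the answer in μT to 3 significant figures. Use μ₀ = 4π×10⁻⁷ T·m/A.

Each long wire gives B = μ₀I/(2πd). Distances are d₁ = 0.0103 m and d₂ = 0.0192 m.
B₁ = 6.70×10⁻⁵ T, B₂ = 8.72×10⁻⁵ T.
Between parallel currents the two contributions point in opposite directions, so they subtract. B = |B₁ − B₂| = |6.70×10⁻⁵ − 8.72×10⁻⁵| = 2.02×10⁻⁵ T.

B ≈ 20.2 μT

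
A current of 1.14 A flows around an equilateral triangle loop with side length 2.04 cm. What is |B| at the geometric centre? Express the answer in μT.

Each side is a finite straight segment at perpendicular distance d = a/(2 tan(π/3)) = 0.005889 m from the centre, with end-angles ±π/3.
One side contributes B₁ = (μ₀I/4πd)·2 sin(π/3) = 3.35×10⁻⁵ T.
All 3 sides add in the same direction: B = 3 × 3.35×10⁻⁵ = 1.01×10⁻⁴ T.

B ≈ 101 μT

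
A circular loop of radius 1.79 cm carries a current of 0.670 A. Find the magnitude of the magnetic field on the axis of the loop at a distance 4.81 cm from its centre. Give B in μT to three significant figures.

B ≈ 0.998 μT

On the axis of a circular loop, B = μ₀IR² / [2(R²+z²)^(3/2)].
R² + z² = (0.0179)² + (0.0481)² = 0.002634 m², and (R²+z²)^(3/2) = 1.35×10⁻⁴ m³.
B = (4π×10⁻⁷ × 0.670 × 0.0003204) / (2 × 1.35×10⁻⁴) = 9.98×10⁻⁷ T.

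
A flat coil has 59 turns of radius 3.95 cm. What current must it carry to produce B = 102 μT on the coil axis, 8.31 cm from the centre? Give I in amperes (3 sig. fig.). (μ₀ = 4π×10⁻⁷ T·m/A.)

I ≈ 1.37 A

For an N-turn coil, B = Nμ₀IR²/[2(R²+z²)^(3/2)] with R = 0.0395 m, z = 0.0831 m, so I = 2B(R²+z²)^(3/2)/(Nμ₀R²) = 2 × 1.02×10⁻⁴ × 7.79×10⁻⁴ / (59 × 4π×10⁻⁷ × 0.00156) = 1.37 A.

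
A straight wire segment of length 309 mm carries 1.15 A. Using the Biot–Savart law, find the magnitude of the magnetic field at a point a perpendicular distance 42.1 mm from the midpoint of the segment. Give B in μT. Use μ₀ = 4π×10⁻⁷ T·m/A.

For a finite straight segment, B = (μ₀I/4πd)(sinθ₁ + sinθ₂), where θ₁, θ₂ are the angles from the perpendicular to each end.
The perpendicular from the point meets the wire at its midpoint, so each end is L/2 = 0.1545 m away along the wire.
sinθ₁ = 0.1545/√(0.1545²+0.0421²) = 0.9648; sinθ₂ = 0.1545/√(0.1545²+0.0421²) = 0.9648.
B = (4π×10⁻⁷ × 1.15) / (4π × 0.0421) × (0.9648 + 0.9648) = 5.27×10⁻⁶ T.

B ≈ 5.27 μT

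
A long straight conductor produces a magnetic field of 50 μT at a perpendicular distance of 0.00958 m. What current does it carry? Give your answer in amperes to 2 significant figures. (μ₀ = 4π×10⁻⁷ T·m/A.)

I ≈ 2.4 A

For a long straight wire B = μ₀I/(2πd), so I = 2πdB/μ₀.
I = 2π × 0.00958 × 5.00×10⁻⁵ / (4π×10⁻⁷) = 2.39 A.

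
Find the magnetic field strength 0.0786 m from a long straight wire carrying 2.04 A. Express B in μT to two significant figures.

For an infinitely long straight wire, B = μ₀I/(2πd).
B = (4π×10⁻⁷ × 2.04) / (2π × 0.0786) = 5.19×10⁻⁶ T.

B ≈ 5.2 μT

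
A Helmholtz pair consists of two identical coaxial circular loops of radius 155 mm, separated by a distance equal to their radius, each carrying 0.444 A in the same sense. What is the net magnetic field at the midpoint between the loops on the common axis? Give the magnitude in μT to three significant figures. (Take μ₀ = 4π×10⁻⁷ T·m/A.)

Each loop contributes B = μ₀IR²/[2(R²+z²)^(3/2)] on the axis, with z measured from that loop.
Loop 1 (z = 0.0775 m): B₁ = 1.29×10⁻⁶ T. Loop 2 (z = 0.0775 m): B₂ = 1.29×10⁻⁶ T.
The fields add: B = B₁ + B₂ = 2.58×10⁻⁶ T.

B ≈ 2.58 μT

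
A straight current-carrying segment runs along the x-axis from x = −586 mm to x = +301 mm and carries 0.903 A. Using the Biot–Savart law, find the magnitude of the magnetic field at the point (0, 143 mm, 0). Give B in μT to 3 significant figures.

For a finite straight segment, B = (μ₀I/4πd)(sinθ₁ + sinθ₂), where θ₁, θ₂ are the angles from the perpendicular to each end.
The perpendicular distance is d = 0.143 m; the end-offsets along the wire are a = 0.586 m and b = 0.301 m.
sinθ₁ = 0.586/√(0.586²+0.143²) = 0.9715; sinθ₂ = 0.301/√(0.301²+0.143²) = 0.9032.
B = (4π×10⁻⁷ × 0.903) / (4π × 0.143) × (0.9715 + 0.9032) = 1.18×10⁻⁶ T.

B ≈ 1.18 μT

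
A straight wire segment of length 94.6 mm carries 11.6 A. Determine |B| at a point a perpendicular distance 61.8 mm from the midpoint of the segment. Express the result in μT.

For a finite straight segment, B = (μ₀I/4πd)(sinθ₁ + sinθ₂), where θ₁, θ₂ are the angles from the perpendicular to each end.
The perpendicular from the point meets the wire at its midpoint, so each end is L/2 = 0.0473 m away along the wire.
sinθ₁ = 0.0473/√(0.0473²+0.0618²) = 0.6078; sinθ₂ = 0.0473/√(0.0473²+0.0618²) = 0.6078.
B = (4π×10⁻⁷ × 11.6) / (4π × 0.0618) × (0.6078 + 0.6078) = 2.28×10⁻⁵ T.

B ≈ 22.8 μT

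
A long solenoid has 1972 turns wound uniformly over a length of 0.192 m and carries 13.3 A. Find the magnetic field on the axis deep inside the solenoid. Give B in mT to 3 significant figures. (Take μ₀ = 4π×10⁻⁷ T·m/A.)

B ≈ 172 mT

Inside a long solenoid, B = μ₀nI with n = 1.027×10⁴ turns/m.
B = 4π×10⁻⁷ × 1.027×10⁴ × 13.3 = 0.172 T.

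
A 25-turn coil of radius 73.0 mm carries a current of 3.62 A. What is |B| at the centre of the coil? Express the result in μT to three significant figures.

B ≈ 779 μT

For an N-turn flat coil, B = Nμ₀I/(2R) with R = 0.073 m.
B = 25 × 3.12×10⁻⁵ T = 7.79×10⁻⁴ T.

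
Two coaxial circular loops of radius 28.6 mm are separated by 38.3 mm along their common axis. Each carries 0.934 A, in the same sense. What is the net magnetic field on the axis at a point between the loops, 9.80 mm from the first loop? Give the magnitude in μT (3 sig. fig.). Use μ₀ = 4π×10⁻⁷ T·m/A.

Each loop contributes B = μ₀IR²/[2(R²+z²)^(3/2)] on the axis, with z measured from that loop.
Loop 1 (z = 0.0098 m): B₁ = 1.74×10⁻⁵ T. Loop 2 (z = 0.0285 m): B₂ = 7.29×10⁻⁶ T.
The fields add: B = B₁ + B₂ = 2.47×10⁻⁵ T.

B ≈ 24.7 μT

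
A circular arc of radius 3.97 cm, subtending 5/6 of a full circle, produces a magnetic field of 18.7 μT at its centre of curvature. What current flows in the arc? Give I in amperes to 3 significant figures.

For a circular arc, B = μ₀Iφ/(4πR) with φ in radians; here φ = 5.236 rad.
So I = 4πRB/(μ₀φ) = 4π × 0.0397 × 1.87×10⁻⁵ / (4π×10⁻⁷ × 5.236) = 1.42 A.

I ≈ 1.42 A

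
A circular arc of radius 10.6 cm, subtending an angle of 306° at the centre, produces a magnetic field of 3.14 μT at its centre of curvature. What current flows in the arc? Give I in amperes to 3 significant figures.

For a circular arc, B = μ₀Iφ/(4πR) with φ in radians; here φ = 5.341 rad.
So I = 4πRB/(μ₀φ) = 4π × 0.106 × 3.14×10⁻⁶ / (4π×10⁻⁷ × 5.341) = 0.623 A.

I ≈ 0.623 A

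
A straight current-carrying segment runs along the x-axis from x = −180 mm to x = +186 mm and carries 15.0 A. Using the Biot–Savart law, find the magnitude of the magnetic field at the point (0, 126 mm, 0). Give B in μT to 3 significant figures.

B ≈ 19.6 μT

For a finite straight segment, B = (μ₀I/4πd)(sinθ₁ + sinθ₂), where θ₁, θ₂ are the angles from the perpendicular to each end.
The perpendicular distance is d = 0.126 m; the end-offsets along the wire are a = 0.18 m and b = 0.186 m.
sinθ₁ = 0.18/√(0.18²+0.126²) = 0.8192; sinθ₂ = 0.186/√(0.186²+0.126²) = 0.8279.
B = (4π×10⁻⁷ × 15.0) / (4π × 0.126) × (0.8192 + 0.8279) = 1.96×10⁻⁵ T.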